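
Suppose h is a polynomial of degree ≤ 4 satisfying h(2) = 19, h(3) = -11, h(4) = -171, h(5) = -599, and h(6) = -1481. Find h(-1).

Write h(s) = as^4 + bs^3 + cs^2 + ds + e. Substituting each data point gives a linear system:
  16a + 8b + 4c + 2d + e = 19
  81a + 27b + 9c + 3d + e = -11
  256a + 64b + 16c + 4d + e = -171
  625a + 125b + 25c + 5d + e = -599
  1296a + 216b + 36c + 6d + e = -1481
Solving the system yields a = -2, b = 5, c = 0, d = 5, e = 1.
So h(s) = -2s^4 + 5s^3 + 5s + 1.
Then h(-1) = -11.

-11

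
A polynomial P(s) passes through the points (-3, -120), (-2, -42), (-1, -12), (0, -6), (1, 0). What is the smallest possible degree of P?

3

Forward differences of the values at s = -3, -2, -1, 0, 1:
  P  : -120  -42  -12  -6  0
  Δ  : 78  30  6  6
  Δ^2: -48  -24  0
  Δ^3: 24  24
  Δ^4: 0
The third differences are constant (24) and nonzero, while all higher differences vanish, so the minimal degree is 3.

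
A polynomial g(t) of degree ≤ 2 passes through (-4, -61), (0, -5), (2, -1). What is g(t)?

g(t) = -2t^2 + 6t - 5

Using the Lagrange interpolation formula with nodes -4, 0, 2:
  L_0(t) = t(t - 2) / 24
  L_1(t) = (t + 4)(t - 2) / -8
  L_2(t) = (t + 4)t / 12
Then g(t) = -61·L_0(t) - 5·L_1(t) - 1·L_2(t).
Expanding and collecting terms gives g(t) = -2t² + 6t - 5.
Check: g(0) = -5. ✓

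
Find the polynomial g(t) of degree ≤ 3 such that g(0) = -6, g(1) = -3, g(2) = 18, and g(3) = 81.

Write g(t) = at^3 + bt^2 + ct + d. Substituting each data point gives a linear system:
  d = -6
  a + b + c + d = -3
  8a + 4b + 2c + d = 18
  27a + 9b + 3c + d = 81
Solving the system yields a = 4, b = -3, c = 2, d = -6.
So g(t) = 4t^3 - 3t^2 + 2t - 6.
Check: g(3) = 81. ✓

g(t) = 4t^3 - 3t^2 + 2t - 6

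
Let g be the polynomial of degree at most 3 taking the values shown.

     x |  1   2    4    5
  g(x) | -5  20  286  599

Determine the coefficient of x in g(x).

Write g(x) = ax^3 + bx^2 + cx + d. Substituting each data point gives a linear system:
  a + b + c + d = -5
  8a + 4b + 2c + d = 20
  64a + 16b + 4c + d = 286
  125a + 25b + 5c + d = 599
Solving the system yields a = 6, b = -6, c = 1, d = -6.
So g(x) = 6x^3 - 6x^2 + x - 6.
The coefficient of x is 1.

1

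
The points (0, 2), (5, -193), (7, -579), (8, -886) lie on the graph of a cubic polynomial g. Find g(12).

-3154

Write g(t) = at^3 + bt^2 + ct + d. Substituting each data point gives a linear system:
  d = 2
  125a + 25b + 5c + d = -193
  343a + 49b + 7c + d = -579
  512a + 64b + 8c + d = -886
Solving the system yields a = -2, b = 2, c = 1, d = 2.
So g(t) = -2t^3 + 2t^2 + t + 2.
Then g(12) = -3154.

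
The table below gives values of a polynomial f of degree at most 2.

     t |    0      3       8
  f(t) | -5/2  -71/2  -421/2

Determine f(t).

f(t) = -3t^2 - 2t - 5/2

Write f(t) = at^2 + bt + c. Substituting each data point gives a linear system:
  c = -5/2
  9a + 3b + c = -71/2
  64a + 8b + c = -421/2
Solving the system yields a = -3, b = -2, c = -5/2.
So f(t) = -3t^2 - 2t - 5/2.
Check: f(3) = -71/2. ✓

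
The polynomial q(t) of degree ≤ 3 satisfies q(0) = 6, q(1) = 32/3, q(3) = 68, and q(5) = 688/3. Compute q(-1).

Write q(t) = at^3 + bt^2 + ct + d. Substituting each data point gives a linear system:
  d = 6
  a + b + c + d = 32/3
  27a + 9b + 3c + d = 68
  125a + 25b + 5c + d = 688/3
Solving the system yields a = 1, b = 4, c = -1/3, d = 6.
So q(t) = t^3 + 4t^2 - (1/3)t + 6.
Then q(-1) = 28/3.

28/3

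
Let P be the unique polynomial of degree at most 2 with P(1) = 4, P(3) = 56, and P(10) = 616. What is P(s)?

Write P(s) = as^2 + bs + c. Substituting each data point gives a linear system:
  a + b + c = 4
  9a + 3b + c = 56
  100a + 10b + c = 616
Solving the system yields a = 6, b = 2, c = -4.
So P(s) = 6s^2 + 2s - 4.
Check: P(1) = 4. ✓

P(s) = 6s^2 + 2s - 4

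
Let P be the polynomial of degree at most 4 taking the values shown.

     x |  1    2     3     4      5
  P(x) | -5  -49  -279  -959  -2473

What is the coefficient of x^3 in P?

Write P(x) = ax^4 + bx^3 + cx^2 + dx + e. Substituting each data point gives a linear system:
  a + b + c + d + e = -5
  16a + 8b + 4c + 2d + e = -49
  81a + 27b + 9c + 3d + e = -279
  256a + 64b + 16c + 4d + e = -959
  625a + 125b + 25c + 5d + e = -2473
Solving the system yields a = -5, b = 6, c = -4, d = 1, e = -3.
So P(x) = -5x^4 + 6x^3 - 4x^2 + x - 3.
The coefficient of x^3 is 6.

6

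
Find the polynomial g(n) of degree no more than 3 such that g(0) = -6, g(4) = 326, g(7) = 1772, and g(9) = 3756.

Write g(n) = an^3 + bn^2 + cn + d. Substituting each data point gives a linear system:
  d = -6
  64a + 16b + 4c + d = 326
  343a + 49b + 7c + d = 1772
  729a + 81b + 9c + d = 3756
Solving the system yields a = 5, b = 2, c = -5, d = -6.
So g(n) = 5n³ + 2n² - 5n - 6.
Check: g(7) = 1772. ✓

g(n) = 5n^3 + 2n^2 - 5n - 6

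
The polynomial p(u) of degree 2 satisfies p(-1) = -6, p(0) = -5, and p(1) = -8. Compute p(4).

Write p(u) = au^2 + bu + c. Substituting each data point gives a linear system:
  a - b + c = -6
  c = -5
  a + b + c = -8
Solving the system yields a = -2, b = -1, c = -5.
So p(u) = -2u^2 - u - 5.
Then p(4) = -41.

-41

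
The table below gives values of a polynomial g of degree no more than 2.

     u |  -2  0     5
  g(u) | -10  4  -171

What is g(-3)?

Write g(u) = au^2 + bu + c. Substituting each data point gives a linear system:
  4a - 2b + c = -10
  c = 4
  25a + 5b + c = -171
Solving the system yields a = -6, b = -5, c = 4.
So g(u) = -6u² - 5u + 4.
Then g(-3) = -35.

-35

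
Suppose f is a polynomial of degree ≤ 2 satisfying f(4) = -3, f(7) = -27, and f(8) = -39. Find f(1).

3

Write f(x) = ax^2 + bx + c. Substituting each data point gives a linear system:
  16a + 4b + c = -3
  49a + 7b + c = -27
  64a + 8b + c = -39
Solving the system yields a = -1, b = 3, c = 1.
So f(x) = -x² + 3x + 1.
Then f(1) = 3.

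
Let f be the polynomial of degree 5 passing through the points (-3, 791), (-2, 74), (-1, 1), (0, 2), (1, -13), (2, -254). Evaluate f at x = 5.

-18833

Forward differences of the values at x = -3, -2, -1, 0, 1, 2:
  f  : 791  74  1  2  -13  -254
  Δ  : -717  -73  1  -15  -241
  Δ^2: 644  74  -16  -226
  Δ^3: -570  -90  -210
  Δ^4: 480  -120
  Δ^5: -600
The fifth differences are constant, confirming degree 5.
Interpolating (Newton forward form) and evaluating at x = 5 gives f(5) = -18833.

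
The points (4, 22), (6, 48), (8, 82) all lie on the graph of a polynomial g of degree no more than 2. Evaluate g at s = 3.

Using the Lagrange interpolation formula with nodes 4, 6, 8:
  L_0(s) = (s - 6)(s - 8) / 8
  L_1(s) = (s - 4)(s - 8) / -4
  L_2(s) = (s - 4)(s - 6) / 8
Then g(s) = 22·L_0(s) + 48·L_1(s) + 82·L_2(s).
Expanding and collecting terms gives g(s) = s^2 + 3s - 6.
Evaluating at s = 3: g(3) = 12.

12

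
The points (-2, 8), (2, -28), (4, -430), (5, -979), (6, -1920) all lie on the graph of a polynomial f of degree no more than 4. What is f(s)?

Write f(s) = as^4 + bs^3 + cs^2 + ds + e. Substituting each data point gives a linear system:
  16a - 8b + 4c - 2d + e = 8
  16a + 8b + 4c + 2d + e = -28
  256a + 64b + 16c + 4d + e = -430
  625a + 125b + 25c + 5d + e = -979
  1296a + 216b + 36c + 6d + e = -1920
Solving the system yields a = -1, b = -3, c = 0, d = 3, e = 6.
So f(s) = -s^4 - 3s^3 + 3s + 6.
Check: f(-2) = 8. ✓

f(s) = -s^4 - 3s^3 + 3s + 6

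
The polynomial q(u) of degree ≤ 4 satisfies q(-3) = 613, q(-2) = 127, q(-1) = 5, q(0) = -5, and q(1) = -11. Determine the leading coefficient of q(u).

Write q(u) = au^4 + bu^3 + cu^2 + du + e. Substituting each data point gives a linear system:
  81a - 27b + 9c - 3d + e = 613
  16a - 8b + 4c - 2d + e = 127
  a - b + c - d + e = 5
  e = -5
  a + b + c + d + e = -11
Solving the system yields a = 6, b = -6, c = -4, d = -2, e = -5.
So q(u) = 6u^4 - 6u^3 - 4u^2 - 2u - 5.
The leading coefficient is 6.

6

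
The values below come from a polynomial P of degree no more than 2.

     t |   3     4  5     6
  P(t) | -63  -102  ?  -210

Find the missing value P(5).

The 3 known points determine the degree-2 polynomial uniquely.
Write P(t) = at^2 + bt + c. Substituting each data point gives a linear system:
  9a + 3b + c = -63
  16a + 4b + c = -102
  36a + 6b + c = -210
Solving the system yields a = -5, b = -4, c = -6.
So P(t) = -5t² - 4t - 6.
Then P(5) = -151.

-151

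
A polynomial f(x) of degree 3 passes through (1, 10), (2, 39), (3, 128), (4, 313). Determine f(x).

Using the Lagrange interpolation formula with nodes 1, 2, 3, 4:
  L_0(x) = (x - 2)(x - 3)(x - 4) / -6
  L_1(x) = (x - 1)(x - 3)(x - 4) / 2
  L_2(x) = (x - 1)(x - 2)(x - 4) / -2
  L_3(x) = (x - 1)(x - 2)(x - 3) / 6
Then f(x) = 10·L_0(x) + 39·L_1(x) + 128·L_2(x) + 313·L_3(x).
Expanding and collecting terms gives f(x) = 6x^3 - 6x^2 + 5x + 5.
Check: f(2) = 39. ✓

f(x) = 6x^3 - 6x^2 + 5x + 5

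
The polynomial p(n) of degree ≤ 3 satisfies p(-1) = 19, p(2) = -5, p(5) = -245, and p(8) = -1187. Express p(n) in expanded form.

Write p(n) = an^3 + bn^2 + cn + d. Substituting each data point gives a linear system:
  -a + b - c + d = 19
  8a + 4b + 2c + d = -5
  125a + 25b + 5c + d = -245
  512a + 64b + 8c + d = -1187
Solving the system yields a = -3, b = 6, c = -5, d = 5.
So p(n) = -3n^3 + 6n^2 - 5n + 5.
Check: p(5) = -245. ✓

p(n) = -3n^3 + 6n^2 - 5n + 5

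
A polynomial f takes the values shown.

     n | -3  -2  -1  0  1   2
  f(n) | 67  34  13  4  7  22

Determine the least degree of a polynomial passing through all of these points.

2

Forward differences of the values at n = -3, -2, -1, 0, 1, 2:
  f  : 67  34  13  4  7  22
  Δ  : -33  -21  -9  3  15
  Δ^2: 12  12  12  12
  Δ^3: 0  0  0
  Δ^4: 0  0
  Δ^5: 0
The second differences are constant (12) and nonzero, while all higher differences vanish, so the minimal degree is 2.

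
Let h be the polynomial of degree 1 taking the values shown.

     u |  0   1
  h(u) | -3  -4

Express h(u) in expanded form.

h(u) = -u - 3

Write h(u) = au + b. Substituting each data point gives a linear system:
  b = -3
  a + b = -4
Solving the system yields a = -1, b = -3.
So h(u) = -u - 3.
Check: h(0) = -3. ✓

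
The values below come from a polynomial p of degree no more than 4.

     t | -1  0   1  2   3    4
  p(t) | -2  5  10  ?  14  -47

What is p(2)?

19

The 5 known points determine the degree-4 polynomial uniquely.
Write p(t) = at^4 + bt^3 + ct^2 + dt + e. Substituting each data point gives a linear system:
  a - b + c - d + e = -2
  e = 5
  a + b + c + d + e = 10
  81a + 27b + 9c + 3d + e = 14
  256a + 64b + 16c + 4d + e = -47
Solving the system yields a = -1, b = 3, c = 0, d = 3, e = 5.
So p(t) = -t⁴ + 3t³ + 3t + 5.
Then p(2) = 19.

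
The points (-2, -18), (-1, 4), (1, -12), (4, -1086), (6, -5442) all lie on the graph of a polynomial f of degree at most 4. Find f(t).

f(t) = -4t^4 - 2t^3 + 6t^2 - 6t - 6

Write f(t) = at^4 + bt^3 + ct^2 + dt + e. Substituting each data point gives a linear system:
  16a - 8b + 4c - 2d + e = -18
  a - b + c - d + e = 4
  a + b + c + d + e = -12
  256a + 64b + 16c + 4d + e = -1086
  1296a + 216b + 36c + 6d + e = -5442
Solving the system yields a = -4, b = -2, c = 6, d = -6, e = -6.
So f(t) = -4t⁴ - 2t³ + 6t² - 6t - 6.
Check: f(-2) = -18. ✓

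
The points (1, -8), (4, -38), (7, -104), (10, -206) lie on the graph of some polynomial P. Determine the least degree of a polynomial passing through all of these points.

2

Forward differences of the values at u = 1, 4, 7, 10:
  P  : -8  -38  -104  -206
  Δ  : -30  -66  -102
  Δ^2: -36  -36
  Δ^3: 0
The second differences are constant (-36) and nonzero, while all higher differences vanish, so the minimal degree is 2.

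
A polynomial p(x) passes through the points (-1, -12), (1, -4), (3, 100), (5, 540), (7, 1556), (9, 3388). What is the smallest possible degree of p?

3

Forward differences of the values at x = -1, 1, 3, 5, 7, 9:
  p  : -12  -4  100  540  1556  3388
  Δ  : 8  104  440  1016  1832
  Δ^2: 96  336  576  816
  Δ^3: 240  240  240
  Δ^4: 0  0
  Δ^5: 0
The third differences are constant (240) and nonzero, while all higher differences vanish, so the minimal degree is 3.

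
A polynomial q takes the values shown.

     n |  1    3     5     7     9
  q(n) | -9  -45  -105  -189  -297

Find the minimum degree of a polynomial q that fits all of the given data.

Forward differences of the values at n = 1, 3, 5, 7, 9:
  q  : -9  -45  -105  -189  -297
  Δ  : -36  -60  -84  -108
  Δ^2: -24  -24  -24
  Δ^3: 0  0
  Δ^4: 0
The second differences are constant (-24) and nonzero, while all higher differences vanish, so the minimal degree is 2.

2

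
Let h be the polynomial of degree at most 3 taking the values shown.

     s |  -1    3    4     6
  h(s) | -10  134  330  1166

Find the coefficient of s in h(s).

2

Write h(s) = as^3 + bs^2 + cs + d. Substituting each data point gives a linear system:
  -a + b - c + d = -10
  27a + 9b + 3c + d = 134
  64a + 16b + 4c + d = 330
  216a + 36b + 6c + d = 1166
Solving the system yields a = 6, b = -4, c = 2, d = 2.
So h(s) = 6s³ - 4s² + 2s + 2.
The coefficient of s is 2.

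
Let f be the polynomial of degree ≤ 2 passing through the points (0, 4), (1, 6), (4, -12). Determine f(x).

Write f(x) = ax^2 + bx + c. Substituting each data point gives a linear system:
  c = 4
  a + b + c = 6
  16a + 4b + c = -12
Solving the system yields a = -2, b = 4, c = 4.
So f(x) = -2x² + 4x + 4.
Check: f(1) = 6. ✓

f(x) = -2x^2 + 4x + 4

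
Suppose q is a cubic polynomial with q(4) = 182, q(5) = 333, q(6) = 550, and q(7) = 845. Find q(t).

Using the Lagrange interpolation formula with nodes 4, 5, 6, 7:
  L_0(t) = (t - 5)(t - 6)(t - 7) / -6
  L_1(t) = (t - 4)(t - 6)(t - 7) / 2
  L_2(t) = (t - 4)(t - 5)(t - 7) / -2
  L_3(t) = (t - 4)(t - 5)(t - 6) / 6
Then q(t) = 182·L_0(t) + 333·L_1(t) + 550·L_2(t) + 845·L_3(t).
Expanding and collecting terms gives q(t) = 2t^3 + 3t^2 + 2t - 2.
Check: q(5) = 333. ✓

q(t) = 2t^3 + 3t^2 + 2t - 2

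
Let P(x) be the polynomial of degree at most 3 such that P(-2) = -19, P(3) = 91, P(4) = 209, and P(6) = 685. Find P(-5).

-349

Using the Lagrange interpolation formula with nodes -2, 3, 4, 6:
  L_0(x) = (x - 3)(x - 4)(x - 6) / -240
  L_1(x) = (x + 2)(x - 4)(x - 6) / 15
  L_2(x) = (x + 2)(x - 3)(x - 6) / -12
  L_3(x) = (x + 2)(x - 3)(x - 4) / 48
Then P(x) = -19·L_0(x) + 91·L_1(x) + 209·L_2(x) + 685·L_3(x).
Expanding and collecting terms gives P(x) = 3x³ + x² + 1.
Evaluating at x = -5: P(-5) = -349.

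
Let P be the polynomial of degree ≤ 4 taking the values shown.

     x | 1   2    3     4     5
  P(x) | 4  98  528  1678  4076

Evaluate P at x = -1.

Using the Lagrange interpolation formula with nodes 1, 2, 3, 4, 5:
  L_0(x) = (x - 2)(x - 3)(x - 4)(x - 5) / 24
  L_1(x) = (x - 1)(x - 3)(x - 4)(x - 5) / -6
  L_2(x) = (x - 1)(x - 2)(x - 4)(x - 5) / 4
  L_3(x) = (x - 1)(x - 2)(x - 3)(x - 5) / -6
  L_4(x) = (x - 1)(x - 2)(x - 3)(x - 4) / 24
Then P(x) = 4·L_0(x) + 98·L_1(x) + 528·L_2(x) + 1678·L_3(x) + 4076·L_4(x).
Expanding and collecting terms gives P(x) = 6x^4 + 4x^3 - 6x^2 - 6x + 6.
Evaluating at x = -1: P(-1) = 8.

8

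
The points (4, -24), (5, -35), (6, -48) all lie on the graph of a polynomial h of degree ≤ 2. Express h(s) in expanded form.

h(s) = -s^2 - 2s

Write h(s) = as^2 + bs + c. Substituting each data point gives a linear system:
  16a + 4b + c = -24
  25a + 5b + c = -35
  36a + 6b + c = -48
Solving the system yields a = -1, b = -2, c = 0.
So h(s) = -s^2 - 2s.
Check: h(6) = -48. ✓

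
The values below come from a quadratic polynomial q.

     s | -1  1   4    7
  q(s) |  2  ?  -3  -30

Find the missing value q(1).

The 3 known points determine the degree-2 polynomial uniquely.
Write q(s) = as^2 + bs + c. Substituting each data point gives a linear system:
  a - b + c = 2
  16a + 4b + c = -3
  49a + 7b + c = -30
Solving the system yields a = -1, b = 2, c = 5.
So q(s) = -s² + 2s + 5.
Then q(1) = 6.

6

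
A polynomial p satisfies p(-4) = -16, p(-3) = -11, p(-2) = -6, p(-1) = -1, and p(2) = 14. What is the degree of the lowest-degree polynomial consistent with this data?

Divided differences on the nodes -4, -3, -2, -1, 2:
  order 0: -16  -11  -6  -1  14
  order 1: 5  5  5  5
  order 2: 0  0  0
  order 3: 0  0
  order 4: 0
The order-1 divided differences are all 5 (nonzero) and every higher order vanishes, so the data lies on a polynomial of degree exactly 1.

1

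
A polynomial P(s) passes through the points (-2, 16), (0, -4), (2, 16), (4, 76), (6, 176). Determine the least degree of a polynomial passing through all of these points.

Forward differences of the values at s = -2, 0, 2, 4, 6:
  P  : 16  -4  16  76  176
  Δ  : -20  20  60  100
  Δ^2: 40  40  40
  Δ^3: 0  0
  Δ^4: 0
The second differences are constant (40) and nonzero, while all higher differences vanish, so the minimal degree is 2.

2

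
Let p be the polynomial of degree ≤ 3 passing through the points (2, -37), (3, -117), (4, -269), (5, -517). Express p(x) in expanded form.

p(x) = -4x^3 - 4x + 3

Using the Lagrange interpolation formula with nodes 2, 3, 4, 5:
  L_0(x) = (x - 3)(x - 4)(x - 5) / -6
  L_1(x) = (x - 2)(x - 4)(x - 5) / 2
  L_2(x) = (x - 2)(x - 3)(x - 5) / -2
  L_3(x) = (x - 2)(x - 3)(x - 4) / 6
Then p(x) = -37·L_0(x) - 117·L_1(x) - 269·L_2(x) - 517·L_3(x).
Expanding and collecting terms gives p(x) = -4x^3 - 4x + 3.
Check: p(2) = -37. ✓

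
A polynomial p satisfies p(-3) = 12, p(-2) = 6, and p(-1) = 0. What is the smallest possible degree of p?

Forward differences of the values at x = -3, -2, -1:
  p  : 12  6  0
  Δ  : -6  -6
  Δ^2: 0
The first differences are constant (-6) and nonzero, while all higher differences vanish, so the minimal degree is 1.

1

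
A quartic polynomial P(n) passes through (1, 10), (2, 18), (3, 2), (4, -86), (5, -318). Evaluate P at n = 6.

Forward differences of the values at n = 1, 2, 3, 4, 5:
  P  : 10  18  2  -86  -318
  Δ  : 8  -16  -88  -232
  Δ^2: -24  -72  -144
  Δ^3: -48  -72
  Δ^4: -24
The fourth differences are constant, confirming degree 4.
Interpolating (Newton forward form) and evaluating at n = 6 gives P(6) = -790.

-790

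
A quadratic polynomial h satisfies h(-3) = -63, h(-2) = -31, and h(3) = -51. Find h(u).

h(u) = -6u^2 + 2u - 3

Write h(u) = au^2 + bu + c. Substituting each data point gives a linear system:
  9a - 3b + c = -63
  4a - 2b + c = -31
  9a + 3b + c = -51
Solving the system yields a = -6, b = 2, c = -3.
So h(u) = -6u² + 2u - 3.
Check: h(-2) = -31. ✓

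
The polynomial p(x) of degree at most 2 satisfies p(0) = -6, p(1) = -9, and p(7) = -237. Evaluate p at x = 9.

-393

Write p(x) = ax^2 + bx + c. Substituting each data point gives a linear system:
  c = -6
  a + b + c = -9
  49a + 7b + c = -237
Solving the system yields a = -5, b = 2, c = -6.
So p(x) = -5x^2 + 2x - 6.
Then p(9) = -393.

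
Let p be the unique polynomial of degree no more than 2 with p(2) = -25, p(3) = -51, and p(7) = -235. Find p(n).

p(n) = -4n^2 - 6n + 3

Using the Lagrange interpolation formula with nodes 2, 3, 7:
  L_0(n) = (n - 3)(n - 7) / 5
  L_1(n) = (n - 2)(n - 7) / -4
  L_2(n) = (n - 2)(n - 3) / 20
Then p(n) = -25·L_0(n) - 51·L_1(n) - 235·L_2(n).
Expanding and collecting terms gives p(n) = -4n² - 6n + 3.
Check: p(2) = -25. ✓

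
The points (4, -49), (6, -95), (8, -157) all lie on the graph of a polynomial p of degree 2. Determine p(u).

p(u) = -2u^2 - 3u - 5

Write p(u) = au^2 + bu + c. Substituting each data point gives a linear system:
  16a + 4b + c = -49
  36a + 6b + c = -95
  64a + 8b + c = -157
Solving the system yields a = -2, b = -3, c = -5.
So p(u) = -2u^2 - 3u - 5.
Check: p(6) = -95. ✓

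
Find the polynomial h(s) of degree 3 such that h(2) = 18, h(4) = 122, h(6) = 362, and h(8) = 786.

h(s) = s^3 + 5s^2 - 6s + 2

Using the Lagrange interpolation formula with nodes 2, 4, 6, 8:
  L_0(s) = (s - 4)(s - 6)(s - 8) / -48
  L_1(s) = (s - 2)(s - 6)(s - 8) / 16
  L_2(s) = (s - 2)(s - 4)(s - 8) / -16
  L_3(s) = (s - 2)(s - 4)(s - 6) / 48
Then h(s) = 18·L_0(s) + 122·L_1(s) + 362·L_2(s) + 786·L_3(s).
Expanding and collecting terms gives h(s) = s³ + 5s² - 6s + 2.
Check: h(6) = 362. ✓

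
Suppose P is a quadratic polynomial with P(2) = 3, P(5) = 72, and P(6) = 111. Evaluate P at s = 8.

Write P(s) = as^2 + bs + c. Substituting each data point gives a linear system:
  4a + 2b + c = 3
  25a + 5b + c = 72
  36a + 6b + c = 111
Solving the system yields a = 4, b = -5, c = -3.
So P(s) = 4s² - 5s - 3.
Then P(8) = 213.

213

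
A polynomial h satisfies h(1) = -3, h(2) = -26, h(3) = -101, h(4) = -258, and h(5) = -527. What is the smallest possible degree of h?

3

Forward differences of the values at x = 1, 2, 3, 4, 5:
  h  : -3  -26  -101  -258  -527
  Δ  : -23  -75  -157  -269
  Δ^2: -52  -82  -112
  Δ^3: -30  -30
  Δ^4: 0
The third differences are constant (-30) and nonzero, while all higher differences vanish, so the minimal degree is 3.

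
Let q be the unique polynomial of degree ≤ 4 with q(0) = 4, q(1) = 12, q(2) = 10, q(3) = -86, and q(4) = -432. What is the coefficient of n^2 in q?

4

Write q(n) = an^4 + bn^3 + cn^2 + dn + e. Substituting each data point gives a linear system:
  e = 4
  a + b + c + d + e = 12
  16a + 8b + 4c + 2d + e = 10
  81a + 27b + 9c + 3d + e = -86
  256a + 64b + 16c + 4d + e = -432
Solving the system yields a = -3, b = 4, c = 4, d = 3, e = 4.
So q(n) = -3n^4 + 4n^3 + 4n^2 + 3n + 4.
The coefficient of n^2 is 4.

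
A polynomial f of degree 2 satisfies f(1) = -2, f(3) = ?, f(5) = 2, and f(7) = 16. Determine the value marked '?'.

-4

On equispaced nodes a degree-2 polynomial has vanishing third forward difference, so
  - f(1) + 3·f(3) - 3·f(5) + f(7) = 0.
Substituting the known values and solving for f(3):
  3·f(3) = -12
  f(3) = -4.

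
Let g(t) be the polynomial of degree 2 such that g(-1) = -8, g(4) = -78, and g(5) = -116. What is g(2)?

Write g(t) = at^2 + bt + c. Substituting each data point gives a linear system:
  a - b + c = -8
  16a + 4b + c = -78
  25a + 5b + c = -116
Solving the system yields a = -4, b = -2, c = -6.
So g(t) = -4t^2 - 2t - 6.
Then g(2) = -26.

-26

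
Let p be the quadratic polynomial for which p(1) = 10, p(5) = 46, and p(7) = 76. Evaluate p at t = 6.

60

Using the Lagrange interpolation formula with nodes 1, 5, 7:
  L_0(t) = (t - 5)(t - 7) / 24
  L_1(t) = (t - 1)(t - 7) / -8
  L_2(t) = (t - 1)(t - 5) / 12
Then p(t) = 10·L_0(t) + 46·L_1(t) + 76·L_2(t).
Expanding and collecting terms gives p(t) = t² + 3t + 6.
Evaluating at t = 6: p(6) = 60.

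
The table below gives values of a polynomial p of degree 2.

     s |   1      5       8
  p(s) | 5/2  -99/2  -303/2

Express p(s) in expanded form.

p(s) = -3s^2 + 5s + 1/2

Write p(s) = as^2 + bs + c. Substituting each data point gives a linear system:
  a + b + c = 5/2
  25a + 5b + c = -99/2
  64a + 8b + c = -303/2
Solving the system yields a = -3, b = 5, c = 1/2.
So p(s) = -3s^2 + 5s + 1/2.
Check: p(8) = -303/2. ✓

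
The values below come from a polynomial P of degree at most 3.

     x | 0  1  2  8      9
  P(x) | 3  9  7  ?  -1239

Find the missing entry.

-845

The 4 known points determine the degree-3 polynomial uniquely.
Write P(x) = ax^3 + bx^2 + cx + d. Substituting each data point gives a linear system:
  d = 3
  a + b + c + d = 9
  8a + 4b + 2c + d = 7
  729a + 81b + 9c + d = -1239
Solving the system yields a = -2, b = 2, c = 6, d = 3.
So P(x) = -2x³ + 2x² + 6x + 3.
Then P(8) = -845.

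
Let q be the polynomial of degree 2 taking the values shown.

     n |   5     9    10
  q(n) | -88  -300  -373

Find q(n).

Write q(n) = an^2 + bn + c. Substituting each data point gives a linear system:
  25a + 5b + c = -88
  81a + 9b + c = -300
  100a + 10b + c = -373
Solving the system yields a = -4, b = 3, c = -3.
So q(n) = -4n^2 + 3n - 3.
Check: q(10) = -373. ✓

q(n) = -4n^2 + 3n - 3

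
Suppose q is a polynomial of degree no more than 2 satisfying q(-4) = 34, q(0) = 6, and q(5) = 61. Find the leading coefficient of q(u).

2

Write q(u) = au^2 + bu + c. Substituting each data point gives a linear system:
  16a - 4b + c = 34
  c = 6
  25a + 5b + c = 61
Solving the system yields a = 2, b = 1, c = 6.
So q(u) = 2u^2 + u + 6.
The leading coefficient is 2.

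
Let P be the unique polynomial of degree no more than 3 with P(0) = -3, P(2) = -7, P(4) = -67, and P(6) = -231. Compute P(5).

-133

Write P(n) = an^3 + bn^2 + cn + d. Substituting each data point gives a linear system:
  d = -3
  8a + 4b + 2c + d = -7
  64a + 16b + 4c + d = -67
  216a + 36b + 6c + d = -231
Solving the system yields a = -1, b = -1, c = 4, d = -3.
So P(n) = -n^3 - n^2 + 4n - 3.
Then P(5) = -133.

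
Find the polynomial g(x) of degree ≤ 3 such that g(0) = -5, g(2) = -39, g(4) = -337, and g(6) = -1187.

Using the Lagrange interpolation formula with nodes 0, 2, 4, 6:
  L_0(x) = (x - 2)(x - 4)(x - 6) / -48
  L_1(x) = x(x - 4)(x - 6) / 16
  L_2(x) = x(x - 2)(x - 6) / -16
  L_3(x) = x(x - 2)(x - 4) / 48
Then g(x) = -5·L_0(x) - 39·L_1(x) - 337·L_2(x) - 1187·L_3(x).
Expanding and collecting terms gives g(x) = -6x^3 + 3x^2 + x - 5.
Check: g(6) = -1187. ✓

g(x) = -6x^3 + 3x^2 + x - 5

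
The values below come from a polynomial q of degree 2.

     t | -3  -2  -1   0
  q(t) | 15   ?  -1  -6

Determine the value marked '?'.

The 3 known points determine the degree-2 polynomial uniquely.
Write q(t) = at^2 + bt + c. Substituting each data point gives a linear system:
  9a - 3b + c = 15
  a - b + c = -1
  c = -6
Solving the system yields a = 1, b = -4, c = -6.
So q(t) = t^2 - 4t - 6.
Then q(-2) = 6.

6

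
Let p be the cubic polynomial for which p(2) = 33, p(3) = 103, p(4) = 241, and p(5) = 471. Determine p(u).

p(u) = 4u^3 - 2u^2 + 4u + 1

Using the Lagrange interpolation formula with nodes 2, 3, 4, 5:
  L_0(u) = (u - 3)(u - 4)(u - 5) / -6
  L_1(u) = (u - 2)(u - 4)(u - 5) / 2
  L_2(u) = (u - 2)(u - 3)(u - 5) / -2
  L_3(u) = (u - 2)(u - 3)(u - 4) / 6
Then p(u) = 33·L_0(u) + 103·L_1(u) + 241·L_2(u) + 471·L_3(u).
Expanding and collecting terms gives p(u) = 4u^3 - 2u^2 + 4u + 1.
Check: p(4) = 241. ✓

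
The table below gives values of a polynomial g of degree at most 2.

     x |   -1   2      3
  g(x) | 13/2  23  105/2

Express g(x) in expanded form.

Using the Lagrange interpolation formula with nodes -1, 2, 3:
  L_0(x) = (x - 2)(x - 3) / 12
  L_1(x) = (x + 1)(x - 3) / -3
  L_2(x) = (x + 1)(x - 2) / 4
Then g(x) = 13/2·L_0(x) + 23·L_1(x) + 105/2·L_2(x).
Expanding and collecting terms gives g(x) = 6x^2 - (1/2)x.
Check: g(-1) = 13/2. ✓

g(x) = 6x^2 - (1/2)x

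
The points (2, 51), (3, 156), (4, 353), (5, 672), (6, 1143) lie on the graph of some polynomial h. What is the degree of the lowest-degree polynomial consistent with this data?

Forward differences of the values at x = 2, 3, 4, 5, 6:
  h  : 51  156  353  672  1143
  Δ  : 105  197  319  471
  Δ^2: 92  122  152
  Δ^3: 30  30
  Δ^4: 0
The third differences are constant (30) and nonzero, while all higher differences vanish, so the minimal degree is 3.

3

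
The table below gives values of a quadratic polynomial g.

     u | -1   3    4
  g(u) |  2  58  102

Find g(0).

-2

Write g(u) = au^2 + bu + c. Substituting each data point gives a linear system:
  a - b + c = 2
  9a + 3b + c = 58
  16a + 4b + c = 102
Solving the system yields a = 6, b = 2, c = -2.
So g(u) = 6u^2 + 2u - 2.
Then g(0) = -2.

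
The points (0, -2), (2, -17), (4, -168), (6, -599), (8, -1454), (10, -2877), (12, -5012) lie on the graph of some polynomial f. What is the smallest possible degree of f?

3

Forward differences of the values at t = 0, 2, 4, 6, 8, 10, 12:
  f  : -2  -17  -168  -599  -1454  -2877  -5012
  Δ  : -15  -151  -431  -855  -1423  -2135
  Δ^2: -136  -280  -424  -568  -712
  Δ^3: -144  -144  -144  -144
  Δ^4: 0  0  0
  Δ^5: 0  0
  Δ^6: 0
The third differences are constant (-144) and nonzero, while all higher differences vanish, so the minimal degree is 3.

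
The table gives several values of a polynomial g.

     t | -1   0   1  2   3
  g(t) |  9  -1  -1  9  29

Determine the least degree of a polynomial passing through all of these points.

2

Forward differences of the values at t = -1, 0, 1, 2, 3:
  g  : 9  -1  -1  9  29
  Δ  : -10  0  10  20
  Δ^2: 10  10  10
  Δ^3: 0  0
  Δ^4: 0
The second differences are constant (10) and nonzero, while all higher differences vanish, so the minimal degree is 2.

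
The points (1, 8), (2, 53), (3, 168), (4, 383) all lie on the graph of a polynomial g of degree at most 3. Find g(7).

Write g(u) = au^3 + bu^2 + cu + d. Substituting each data point gives a linear system:
  a + b + c + d = 8
  8a + 4b + 2c + d = 53
  27a + 9b + 3c + d = 168
  64a + 16b + 4c + d = 383
Solving the system yields a = 5, b = 5, c = -5, d = 3.
So g(u) = 5u^3 + 5u^2 - 5u + 3.
Then g(7) = 1928.

1928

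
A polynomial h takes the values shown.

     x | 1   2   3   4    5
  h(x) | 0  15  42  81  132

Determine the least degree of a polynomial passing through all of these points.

Forward differences of the values at x = 1, 2, 3, 4, 5:
  h  : 0  15  42  81  132
  Δ  : 15  27  39  51
  Δ^2: 12  12  12
  Δ^3: 0  0
  Δ^4: 0
The second differences are constant (12) and nonzero, while all higher differences vanish, so the minimal degree is 2.

2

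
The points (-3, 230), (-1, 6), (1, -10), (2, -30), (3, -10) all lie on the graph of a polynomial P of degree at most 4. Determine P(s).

Using the Lagrange interpolation formula with nodes -3, -1, 1, 2, 3:
  L_0(s) = (s + 1)(s - 1)(s - 2)(s - 3) / 240
  L_1(s) = (s + 3)(s - 1)(s - 2)(s - 3) / -48
  L_2(s) = (s + 3)(s + 1)(s - 2)(s - 3) / 16
  L_3(s) = (s + 3)(s + 1)(s - 1)(s - 3) / -15
  L_4(s) = (s + 3)(s + 1)(s - 1)(s - 2) / 48
Then P(s) = 230·L_0(s) + 6·L_1(s) - 10·L_2(s) - 30·L_3(s) - 10·L_4(s).
Expanding and collecting terms gives P(s) = 2s^4 - 4s^3 - 6s^2 - 4s + 2.
Check: P(-1) = 6. ✓

P(s) = 2s^4 - 4s^3 - 6s^2 - 4s + 2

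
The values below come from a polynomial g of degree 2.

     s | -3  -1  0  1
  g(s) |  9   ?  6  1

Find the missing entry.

9

The 3 known points determine the degree-2 polynomial uniquely.
Write g(s) = as^2 + bs + c. Substituting each data point gives a linear system:
  9a - 3b + c = 9
  c = 6
  a + b + c = 1
Solving the system yields a = -1, b = -4, c = 6.
So g(s) = -s^2 - 4s + 6.
Then g(-1) = 9.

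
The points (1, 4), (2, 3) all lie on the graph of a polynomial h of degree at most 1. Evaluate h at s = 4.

1

Using the Lagrange interpolation formula with nodes 1, 2:
  L_0(s) = (s - 2) / -1
  L_1(s) = (s - 1) / 1
Then h(s) = 4·L_0(s) + 3·L_1(s).
Expanding and collecting terms gives h(s) = -s + 5.
Evaluating at s = 4: h(4) = 1.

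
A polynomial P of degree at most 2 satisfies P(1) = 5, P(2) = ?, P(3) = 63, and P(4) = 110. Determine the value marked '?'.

On equispaced nodes a degree-2 polynomial has vanishing third forward difference, so
  - P(1) + 3·P(2) - 3·P(3) + P(4) = 0.
Substituting the known values and solving for P(2):
  3·P(2) = 84
  P(2) = 28.

28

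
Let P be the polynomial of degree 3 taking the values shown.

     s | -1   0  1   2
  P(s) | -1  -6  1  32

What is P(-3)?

-3

Write P(s) = as^3 + bs^2 + cs + d. Substituting each data point gives a linear system:
  -a + b - c + d = -1
  d = -6
  a + b + c + d = 1
  8a + 4b + 2c + d = 32
Solving the system yields a = 2, b = 6, c = -1, d = -6.
So P(s) = 2s^3 + 6s^2 - s - 6.
Then P(-3) = -3.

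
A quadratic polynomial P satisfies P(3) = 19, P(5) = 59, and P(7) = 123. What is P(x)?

Write P(x) = ax^2 + bx + c. Substituting each data point gives a linear system:
  9a + 3b + c = 19
  25a + 5b + c = 59
  49a + 7b + c = 123
Solving the system yields a = 3, b = -4, c = 4.
So P(x) = 3x^2 - 4x + 4.
Check: P(7) = 123. ✓

P(x) = 3x^2 - 4x + 4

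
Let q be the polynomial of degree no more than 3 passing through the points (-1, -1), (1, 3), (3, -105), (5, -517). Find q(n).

Write q(n) = an^3 + bn^2 + cn + d. Substituting each data point gives a linear system:
  -a + b - c + d = -1
  a + b + c + d = 3
  27a + 9b + 3c + d = -105
  125a + 25b + 5c + d = -517
Solving the system yields a = -4, b = -2, c = 6, d = 3.
So q(n) = -4n^3 - 2n^2 + 6n + 3.
Check: q(5) = -517. ✓

q(n) = -4n^3 - 2n^2 + 6n + 3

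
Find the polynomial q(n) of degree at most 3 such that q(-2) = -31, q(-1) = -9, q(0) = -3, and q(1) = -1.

q(n) = 2n^3 - 2n^2 + 2n - 3

Write q(n) = an^3 + bn^2 + cn + d. Substituting each data point gives a linear system:
  -8a + 4b - 2c + d = -31
  -a + b - c + d = -9
  d = -3
  a + b + c + d = -1
Solving the system yields a = 2, b = -2, c = 2, d = -3.
So q(n) = 2n^3 - 2n^2 + 2n - 3.
Check: q(1) = -1. ✓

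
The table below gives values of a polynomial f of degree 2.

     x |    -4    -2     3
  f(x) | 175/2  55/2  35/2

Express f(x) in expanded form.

Write f(x) = ax^2 + bx + c. Substituting each data point gives a linear system:
  16a - 4b + c = 175/2
  4a - 2b + c = 55/2
  9a + 3b + c = 35/2
Solving the system yields a = 4, b = -6, c = -1/2.
So f(x) = 4x^2 - 6x - 1/2.
Check: f(-2) = 55/2. ✓

f(x) = 4x^2 - 6x - 1/2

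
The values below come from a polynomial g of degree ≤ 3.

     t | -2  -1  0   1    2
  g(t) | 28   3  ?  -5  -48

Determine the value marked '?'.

2

On equispaced nodes a degree-3 polynomial has vanishing fourth forward difference, so
  g(-2) - 4·g(-1) + 6·g(0) - 4·g(1) + g(2) = 0.
Substituting the known values and solving for g(0):
  6·g(0) = 12
  g(0) = 2.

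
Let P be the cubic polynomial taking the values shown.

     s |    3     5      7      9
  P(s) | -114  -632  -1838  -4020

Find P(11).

Forward differences of the values at s = 3, 5, 7, 9:
  P  : -114  -632  -1838  -4020
  Δ  : -518  -1206  -2182
  Δ^2: -688  -976
  Δ^3: -288
The third differences are constant, confirming degree 3.
Interpolating (Newton forward form) and evaluating at s = 11 gives P(11) = -7466.

-7466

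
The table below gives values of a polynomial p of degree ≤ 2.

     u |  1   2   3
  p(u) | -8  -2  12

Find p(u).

Write p(u) = au^2 + bu + c. Substituting each data point gives a linear system:
  a + b + c = -8
  4a + 2b + c = -2
  9a + 3b + c = 12
Solving the system yields a = 4, b = -6, c = -6.
So p(u) = 4u^2 - 6u - 6.
Check: p(3) = 12. ✓

p(u) = 4u^2 - 6u - 6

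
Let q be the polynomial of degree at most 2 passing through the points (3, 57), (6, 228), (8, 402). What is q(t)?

q(t) = 6t^2 + 3t - 6

Using the Lagrange interpolation formula with nodes 3, 6, 8:
  L_0(t) = (t - 6)(t - 8) / 15
  L_1(t) = (t - 3)(t - 8) / -6
  L_2(t) = (t - 3)(t - 6) / 10
Then q(t) = 57·L_0(t) + 228·L_1(t) + 402·L_2(t).
Expanding and collecting terms gives q(t) = 6t^2 + 3t - 6.
Check: q(8) = 402. ✓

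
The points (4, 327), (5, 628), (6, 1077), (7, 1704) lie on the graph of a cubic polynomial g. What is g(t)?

g(t) = 5t^3 - t^2 + 5t + 3

Write g(t) = at^3 + bt^2 + ct + d. Substituting each data point gives a linear system:
  64a + 16b + 4c + d = 327
  125a + 25b + 5c + d = 628
  216a + 36b + 6c + d = 1077
  343a + 49b + 7c + d = 1704
Solving the system yields a = 5, b = -1, c = 5, d = 3.
So g(t) = 5t^3 - t^2 + 5t + 3.
Check: g(6) = 1077. ✓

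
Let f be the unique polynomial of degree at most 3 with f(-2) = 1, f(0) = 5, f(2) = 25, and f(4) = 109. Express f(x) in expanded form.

f(x) = x^3 + 2x^2 + 2x + 5

Using the Lagrange interpolation formula with nodes -2, 0, 2, 4:
  L_0(x) = x(x - 2)(x - 4) / -48
  L_1(x) = (x + 2)(x - 2)(x - 4) / 16
  L_2(x) = (x + 2)x(x - 4) / -16
  L_3(x) = (x + 2)x(x - 2) / 48
Then f(x) = 1·L_0(x) + 5·L_1(x) + 25·L_2(x) + 109·L_3(x).
Expanding and collecting terms gives f(x) = x^3 + 2x^2 + 2x + 5.
Check: f(-2) = 1. ✓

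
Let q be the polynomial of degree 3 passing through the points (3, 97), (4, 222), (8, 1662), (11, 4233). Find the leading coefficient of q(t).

3

Write q(t) = at^3 + bt^2 + ct + d. Substituting each data point gives a linear system:
  27a + 9b + 3c + d = 97
  64a + 16b + 4c + d = 222
  512a + 64b + 8c + d = 1662
  1331a + 121b + 11c + d = 4233
Solving the system yields a = 3, b = 2, c = 0, d = -2.
So q(t) = 3t^3 + 2t^2 - 2.
The leading coefficient is 3.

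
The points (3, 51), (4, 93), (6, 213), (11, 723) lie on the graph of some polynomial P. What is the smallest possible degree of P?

Divided differences on the nodes 3, 4, 6, 11:
  order 0: 51  93  213  723
  order 1: 42  60  102
  order 2: 6  6
  order 3: 0
The order-2 divided differences are all 6 (nonzero) and every higher order vanishes, so the data lies on a polynomial of degree exactly 2.

2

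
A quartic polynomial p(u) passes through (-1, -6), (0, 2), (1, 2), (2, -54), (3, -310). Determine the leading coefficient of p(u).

Write p(u) = au^4 + bu^3 + cu^2 + du + e. Substituting each data point gives a linear system:
  a - b + c - d + e = -6
  e = 2
  a + b + c + d + e = 2
  16a + 8b + 4c + 2d + e = -54
  81a + 27b + 9c + 3d + e = -310
Solving the system yields a = -4, b = 0, c = 0, d = 4, e = 2.
So p(u) = -4u^4 + 4u + 2.
The leading coefficient is -4.

-4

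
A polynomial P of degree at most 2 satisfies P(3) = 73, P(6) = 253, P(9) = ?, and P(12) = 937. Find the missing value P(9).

On equispaced nodes a degree-2 polynomial has vanishing third forward difference, so
  - P(3) + 3·P(6) - 3·P(9) + P(12) = 0.
Substituting the known values and solving for P(9):
  -3·P(9) = -1623
  P(9) = 541.

541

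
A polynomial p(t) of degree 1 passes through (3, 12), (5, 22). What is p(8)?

Using the Lagrange interpolation formula with nodes 3, 5:
  L_0(t) = (t - 5) / -2
  L_1(t) = (t - 3) / 2
Then p(t) = 12·L_0(t) + 22·L_1(t).
Expanding and collecting terms gives p(t) = 5t - 3.
Evaluating at t = 8: p(8) = 37.

37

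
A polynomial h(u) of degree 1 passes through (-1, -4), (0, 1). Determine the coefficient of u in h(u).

Write h(u) = au + b. Substituting each data point gives a linear system:
  -a + b = -4
  b = 1
Solving the system yields a = 5, b = 1.
So h(u) = 5u + 1.
The leading coefficient is 5.

5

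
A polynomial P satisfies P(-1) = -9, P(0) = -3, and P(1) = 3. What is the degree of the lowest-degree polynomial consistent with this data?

Forward differences of the values at t = -1, 0, 1:
  P  : -9  -3  3
  Δ  : 6  6
  Δ^2: 0
The first differences are constant (6) and nonzero, while all higher differences vanish, so the minimal degree is 1.

1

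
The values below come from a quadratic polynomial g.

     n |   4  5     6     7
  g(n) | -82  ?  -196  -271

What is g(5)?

-133

The 3 known points determine the degree-2 polynomial uniquely.
Write g(n) = an^2 + bn + c. Substituting each data point gives a linear system:
  16a + 4b + c = -82
  36a + 6b + c = -196
  49a + 7b + c = -271
Solving the system yields a = -6, b = 3, c = 2.
So g(n) = -6n² + 3n + 2.
Then g(5) = -133.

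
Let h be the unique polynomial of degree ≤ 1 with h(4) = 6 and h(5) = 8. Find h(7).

Using the Lagrange interpolation formula with nodes 4, 5:
  L_0(s) = (s - 5) / -1
  L_1(s) = (s - 4) / 1
Then h(s) = 6·L_0(s) + 8·L_1(s).
Expanding and collecting terms gives h(s) = 2s - 2.
Evaluating at s = 7: h(7) = 12.

12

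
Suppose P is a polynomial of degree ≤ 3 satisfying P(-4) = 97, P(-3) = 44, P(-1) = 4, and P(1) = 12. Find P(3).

Write P(t) = at^3 + bt^2 + ct + d. Substituting each data point gives a linear system:
  -64a + 16b - 4c + d = 97
  -27a + 9b - 3c + d = 44
  -a + b - c + d = 4
  a + b + c + d = 12
Solving the system yields a = -1, b = 3, c = 5, d = 5.
So P(t) = -t³ + 3t² + 5t + 5.
Then P(3) = 20.

20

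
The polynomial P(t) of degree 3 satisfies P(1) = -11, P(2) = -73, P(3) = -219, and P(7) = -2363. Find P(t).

P(t) = -6t^3 - 6t^2 - 2t + 3

Write P(t) = at^3 + bt^2 + ct + d. Substituting each data point gives a linear system:
  a + b + c + d = -11
  8a + 4b + 2c + d = -73
  27a + 9b + 3c + d = -219
  343a + 49b + 7c + d = -2363
Solving the system yields a = -6, b = -6, c = -2, d = 3.
So P(t) = -6t^3 - 6t^2 - 2t + 3.
Check: P(2) = -73. ✓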